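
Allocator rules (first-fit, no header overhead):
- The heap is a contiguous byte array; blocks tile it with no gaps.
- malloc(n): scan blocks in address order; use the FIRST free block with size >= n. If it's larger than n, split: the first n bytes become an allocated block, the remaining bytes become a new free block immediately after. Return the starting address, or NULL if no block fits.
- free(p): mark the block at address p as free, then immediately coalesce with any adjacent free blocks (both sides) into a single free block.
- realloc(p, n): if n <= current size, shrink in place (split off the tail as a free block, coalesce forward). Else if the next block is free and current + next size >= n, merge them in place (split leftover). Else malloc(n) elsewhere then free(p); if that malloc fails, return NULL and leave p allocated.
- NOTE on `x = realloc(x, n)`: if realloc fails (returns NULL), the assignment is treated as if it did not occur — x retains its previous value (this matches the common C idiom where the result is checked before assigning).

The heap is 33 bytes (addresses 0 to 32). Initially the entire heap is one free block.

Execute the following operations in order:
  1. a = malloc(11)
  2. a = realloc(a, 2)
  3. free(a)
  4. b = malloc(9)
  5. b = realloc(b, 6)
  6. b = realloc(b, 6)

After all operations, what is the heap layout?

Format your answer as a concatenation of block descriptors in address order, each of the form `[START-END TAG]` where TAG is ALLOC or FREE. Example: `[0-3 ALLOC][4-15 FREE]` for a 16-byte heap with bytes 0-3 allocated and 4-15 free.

Op 1: a = malloc(11) -> a = 0; heap: [0-10 ALLOC][11-32 FREE]
Op 2: a = realloc(a, 2) -> a = 0; heap: [0-1 ALLOC][2-32 FREE]
Op 3: free(a) -> (freed a); heap: [0-32 FREE]
Op 4: b = malloc(9) -> b = 0; heap: [0-8 ALLOC][9-32 FREE]
Op 5: b = realloc(b, 6) -> b = 0; heap: [0-5 ALLOC][6-32 FREE]
Op 6: b = realloc(b, 6) -> b = 0; heap: [0-5 ALLOC][6-32 FREE]

Answer: [0-5 ALLOC][6-32 FREE]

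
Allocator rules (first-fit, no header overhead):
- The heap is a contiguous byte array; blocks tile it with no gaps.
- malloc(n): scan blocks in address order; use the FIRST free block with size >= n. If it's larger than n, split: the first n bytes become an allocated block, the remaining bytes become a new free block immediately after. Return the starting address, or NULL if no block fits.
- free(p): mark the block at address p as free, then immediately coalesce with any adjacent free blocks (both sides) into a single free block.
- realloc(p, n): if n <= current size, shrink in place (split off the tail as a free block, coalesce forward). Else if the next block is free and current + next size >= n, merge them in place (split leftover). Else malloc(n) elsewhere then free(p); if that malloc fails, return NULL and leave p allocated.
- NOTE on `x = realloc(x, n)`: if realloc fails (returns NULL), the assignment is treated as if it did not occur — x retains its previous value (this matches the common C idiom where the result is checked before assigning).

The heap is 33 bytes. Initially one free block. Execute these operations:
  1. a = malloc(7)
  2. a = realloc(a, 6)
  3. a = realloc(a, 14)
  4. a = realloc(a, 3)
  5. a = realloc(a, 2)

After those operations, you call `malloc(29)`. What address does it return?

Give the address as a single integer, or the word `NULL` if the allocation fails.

Op 1: a = malloc(7) -> a = 0; heap: [0-6 ALLOC][7-32 FREE]
Op 2: a = realloc(a, 6) -> a = 0; heap: [0-5 ALLOC][6-32 FREE]
Op 3: a = realloc(a, 14) -> a = 0; heap: [0-13 ALLOC][14-32 FREE]
Op 4: a = realloc(a, 3) -> a = 0; heap: [0-2 ALLOC][3-32 FREE]
Op 5: a = realloc(a, 2) -> a = 0; heap: [0-1 ALLOC][2-32 FREE]
malloc(29): first-fit scan over [0-1 ALLOC][2-32 FREE] -> 2

Answer: 2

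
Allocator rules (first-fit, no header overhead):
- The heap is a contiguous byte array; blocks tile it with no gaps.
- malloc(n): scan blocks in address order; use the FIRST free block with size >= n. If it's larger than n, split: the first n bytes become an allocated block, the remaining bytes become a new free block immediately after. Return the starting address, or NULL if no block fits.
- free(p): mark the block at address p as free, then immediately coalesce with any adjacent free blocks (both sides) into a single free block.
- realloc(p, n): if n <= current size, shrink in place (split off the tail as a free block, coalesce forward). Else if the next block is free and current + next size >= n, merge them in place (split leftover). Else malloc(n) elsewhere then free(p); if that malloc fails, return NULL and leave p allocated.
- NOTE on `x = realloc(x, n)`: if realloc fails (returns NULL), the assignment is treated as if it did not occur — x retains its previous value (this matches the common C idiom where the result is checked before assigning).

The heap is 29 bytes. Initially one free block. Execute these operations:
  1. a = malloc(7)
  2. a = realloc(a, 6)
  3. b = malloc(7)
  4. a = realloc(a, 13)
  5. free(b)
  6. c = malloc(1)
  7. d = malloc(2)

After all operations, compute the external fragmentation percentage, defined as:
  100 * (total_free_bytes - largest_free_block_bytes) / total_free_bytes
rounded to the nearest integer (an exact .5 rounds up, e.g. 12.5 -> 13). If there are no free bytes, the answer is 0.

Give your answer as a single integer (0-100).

Answer: 23

Derivation:
Op 1: a = malloc(7) -> a = 0; heap: [0-6 ALLOC][7-28 FREE]
Op 2: a = realloc(a, 6) -> a = 0; heap: [0-5 ALLOC][6-28 FREE]
Op 3: b = malloc(7) -> b = 6; heap: [0-5 ALLOC][6-12 ALLOC][13-28 FREE]
Op 4: a = realloc(a, 13) -> a = 13; heap: [0-5 FREE][6-12 ALLOC][13-25 ALLOC][26-28 FREE]
Op 5: free(b) -> (freed b); heap: [0-12 FREE][13-25 ALLOC][26-28 FREE]
Op 6: c = malloc(1) -> c = 0; heap: [0-0 ALLOC][1-12 FREE][13-25 ALLOC][26-28 FREE]
Op 7: d = malloc(2) -> d = 1; heap: [0-0 ALLOC][1-2 ALLOC][3-12 FREE][13-25 ALLOC][26-28 FREE]
Free blocks: [10 3] total_free=13 largest=10 -> 100*(13-10)/13 = 300/13 ≈ 23.077 -> rounds to 23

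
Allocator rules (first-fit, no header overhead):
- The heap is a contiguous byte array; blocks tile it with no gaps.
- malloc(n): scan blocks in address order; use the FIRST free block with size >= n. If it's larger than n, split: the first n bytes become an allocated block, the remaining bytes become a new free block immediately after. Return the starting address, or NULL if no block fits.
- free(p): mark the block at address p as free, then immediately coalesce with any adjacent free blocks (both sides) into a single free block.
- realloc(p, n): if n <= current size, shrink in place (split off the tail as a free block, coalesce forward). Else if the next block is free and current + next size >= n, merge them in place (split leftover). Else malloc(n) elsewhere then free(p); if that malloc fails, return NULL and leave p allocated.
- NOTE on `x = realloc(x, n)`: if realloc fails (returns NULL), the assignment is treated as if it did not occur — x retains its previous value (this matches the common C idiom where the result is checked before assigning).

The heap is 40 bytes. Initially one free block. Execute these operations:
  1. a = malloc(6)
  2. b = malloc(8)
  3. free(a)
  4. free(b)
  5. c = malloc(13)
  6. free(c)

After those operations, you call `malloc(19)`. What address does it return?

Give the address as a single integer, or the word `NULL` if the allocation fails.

Op 1: a = malloc(6) -> a = 0; heap: [0-5 ALLOC][6-39 FREE]
Op 2: b = malloc(8) -> b = 6; heap: [0-5 ALLOC][6-13 ALLOC][14-39 FREE]
Op 3: free(a) -> (freed a); heap: [0-5 FREE][6-13 ALLOC][14-39 FREE]
Op 4: free(b) -> (freed b); heap: [0-39 FREE]
Op 5: c = malloc(13) -> c = 0; heap: [0-12 ALLOC][13-39 FREE]
Op 6: free(c) -> (freed c); heap: [0-39 FREE]
malloc(19): first-fit scan over [0-39 FREE] -> 0

Answer: 0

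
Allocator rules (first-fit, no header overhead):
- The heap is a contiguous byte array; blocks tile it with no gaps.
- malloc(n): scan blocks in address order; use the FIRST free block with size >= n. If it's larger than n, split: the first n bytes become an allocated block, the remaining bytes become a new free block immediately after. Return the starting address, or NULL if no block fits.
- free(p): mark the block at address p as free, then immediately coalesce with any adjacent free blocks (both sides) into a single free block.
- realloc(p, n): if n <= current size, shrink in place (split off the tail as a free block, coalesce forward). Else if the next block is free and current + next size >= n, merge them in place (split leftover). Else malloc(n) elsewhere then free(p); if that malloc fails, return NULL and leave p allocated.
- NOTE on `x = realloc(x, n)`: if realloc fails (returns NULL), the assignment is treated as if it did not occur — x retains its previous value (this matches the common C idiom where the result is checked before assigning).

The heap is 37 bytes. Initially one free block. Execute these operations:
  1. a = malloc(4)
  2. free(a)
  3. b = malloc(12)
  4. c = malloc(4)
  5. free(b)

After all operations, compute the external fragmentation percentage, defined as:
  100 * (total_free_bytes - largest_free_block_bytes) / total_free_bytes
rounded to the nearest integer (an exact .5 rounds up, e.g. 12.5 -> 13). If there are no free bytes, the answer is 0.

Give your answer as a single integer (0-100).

Answer: 36

Derivation:
Op 1: a = malloc(4) -> a = 0; heap: [0-3 ALLOC][4-36 FREE]
Op 2: free(a) -> (freed a); heap: [0-36 FREE]
Op 3: b = malloc(12) -> b = 0; heap: [0-11 ALLOC][12-36 FREE]
Op 4: c = malloc(4) -> c = 12; heap: [0-11 ALLOC][12-15 ALLOC][16-36 FREE]
Op 5: free(b) -> (freed b); heap: [0-11 FREE][12-15 ALLOC][16-36 FREE]
Free blocks: [12 21] total_free=33 largest=21 -> 100*(33-21)/33 = 1200/33 ≈ 36.364 -> rounds to 36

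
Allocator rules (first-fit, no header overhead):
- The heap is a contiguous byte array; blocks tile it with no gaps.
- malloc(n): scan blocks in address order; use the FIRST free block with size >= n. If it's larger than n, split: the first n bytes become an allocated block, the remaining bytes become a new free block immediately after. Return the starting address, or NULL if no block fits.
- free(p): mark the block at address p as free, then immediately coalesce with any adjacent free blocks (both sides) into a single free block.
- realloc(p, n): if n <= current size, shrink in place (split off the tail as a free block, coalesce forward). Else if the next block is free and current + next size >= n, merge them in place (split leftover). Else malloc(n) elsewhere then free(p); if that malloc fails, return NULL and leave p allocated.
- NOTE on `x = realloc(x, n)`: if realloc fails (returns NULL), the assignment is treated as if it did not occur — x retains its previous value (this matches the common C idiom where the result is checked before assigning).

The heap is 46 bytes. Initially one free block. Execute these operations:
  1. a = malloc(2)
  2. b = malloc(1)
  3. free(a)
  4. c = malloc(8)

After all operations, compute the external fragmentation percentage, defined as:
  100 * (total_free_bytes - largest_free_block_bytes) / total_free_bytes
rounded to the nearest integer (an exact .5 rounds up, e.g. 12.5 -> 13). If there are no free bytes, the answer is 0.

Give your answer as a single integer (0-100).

Op 1: a = malloc(2) -> a = 0; heap: [0-1 ALLOC][2-45 FREE]
Op 2: b = malloc(1) -> b = 2; heap: [0-1 ALLOC][2-2 ALLOC][3-45 FREE]
Op 3: free(a) -> (freed a); heap: [0-1 FREE][2-2 ALLOC][3-45 FREE]
Op 4: c = malloc(8) -> c = 3; heap: [0-1 FREE][2-2 ALLOC][3-10 ALLOC][11-45 FREE]
Free blocks: [2 35] total_free=37 largest=35 -> 100*(37-35)/37 = 200/37 ≈ 5.405 -> rounds to 5

Answer: 5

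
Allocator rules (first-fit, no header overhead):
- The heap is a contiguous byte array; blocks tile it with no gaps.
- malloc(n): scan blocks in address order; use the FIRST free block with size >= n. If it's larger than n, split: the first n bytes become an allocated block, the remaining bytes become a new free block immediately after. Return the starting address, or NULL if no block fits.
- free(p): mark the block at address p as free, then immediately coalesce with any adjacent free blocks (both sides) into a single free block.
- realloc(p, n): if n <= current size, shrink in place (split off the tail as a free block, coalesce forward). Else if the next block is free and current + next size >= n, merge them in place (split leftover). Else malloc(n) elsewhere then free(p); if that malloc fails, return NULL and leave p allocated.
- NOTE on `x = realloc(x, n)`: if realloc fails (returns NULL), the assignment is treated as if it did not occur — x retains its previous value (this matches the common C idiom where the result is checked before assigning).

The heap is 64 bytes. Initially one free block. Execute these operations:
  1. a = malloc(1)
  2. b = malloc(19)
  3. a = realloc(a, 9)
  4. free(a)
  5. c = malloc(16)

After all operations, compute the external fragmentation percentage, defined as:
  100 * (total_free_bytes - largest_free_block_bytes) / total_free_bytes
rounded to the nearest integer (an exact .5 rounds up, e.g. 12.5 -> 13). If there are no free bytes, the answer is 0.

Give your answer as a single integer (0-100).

Op 1: a = malloc(1) -> a = 0; heap: [0-0 ALLOC][1-63 FREE]
Op 2: b = malloc(19) -> b = 1; heap: [0-0 ALLOC][1-19 ALLOC][20-63 FREE]
Op 3: a = realloc(a, 9) -> a = 20; heap: [0-0 FREE][1-19 ALLOC][20-28 ALLOC][29-63 FREE]
Op 4: free(a) -> (freed a); heap: [0-0 FREE][1-19 ALLOC][20-63 FREE]
Op 5: c = malloc(16) -> c = 20; heap: [0-0 FREE][1-19 ALLOC][20-35 ALLOC][36-63 FREE]
Free blocks: [1 28] total_free=29 largest=28 -> 100*(29-28)/29 = 100/29 ≈ 3.448 -> rounds to 3

Answer: 3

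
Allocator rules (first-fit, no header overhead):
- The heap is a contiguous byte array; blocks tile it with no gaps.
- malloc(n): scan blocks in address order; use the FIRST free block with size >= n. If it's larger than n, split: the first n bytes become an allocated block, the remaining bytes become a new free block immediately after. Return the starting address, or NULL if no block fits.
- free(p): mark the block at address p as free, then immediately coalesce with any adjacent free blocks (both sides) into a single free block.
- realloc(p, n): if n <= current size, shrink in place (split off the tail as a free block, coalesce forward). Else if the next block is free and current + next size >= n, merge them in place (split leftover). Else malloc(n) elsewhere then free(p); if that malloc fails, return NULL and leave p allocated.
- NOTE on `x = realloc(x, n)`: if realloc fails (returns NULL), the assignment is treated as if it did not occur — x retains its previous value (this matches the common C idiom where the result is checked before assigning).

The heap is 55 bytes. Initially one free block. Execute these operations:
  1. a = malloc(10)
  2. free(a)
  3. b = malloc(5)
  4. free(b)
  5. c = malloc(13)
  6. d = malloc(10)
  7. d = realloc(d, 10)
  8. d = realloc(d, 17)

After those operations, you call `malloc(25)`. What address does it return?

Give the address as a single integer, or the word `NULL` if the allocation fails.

Answer: 30

Derivation:
Op 1: a = malloc(10) -> a = 0; heap: [0-9 ALLOC][10-54 FREE]
Op 2: free(a) -> (freed a); heap: [0-54 FREE]
Op 3: b = malloc(5) -> b = 0; heap: [0-4 ALLOC][5-54 FREE]
Op 4: free(b) -> (freed b); heap: [0-54 FREE]
Op 5: c = malloc(13) -> c = 0; heap: [0-12 ALLOC][13-54 FREE]
Op 6: d = malloc(10) -> d = 13; heap: [0-12 ALLOC][13-22 ALLOC][23-54 FREE]
Op 7: d = realloc(d, 10) -> d = 13; heap: [0-12 ALLOC][13-22 ALLOC][23-54 FREE]
Op 8: d = realloc(d, 17) -> d = 13; heap: [0-12 ALLOC][13-29 ALLOC][30-54 FREE]
malloc(25): first-fit scan over [0-12 ALLOC][13-29 ALLOC][30-54 FREE] -> 30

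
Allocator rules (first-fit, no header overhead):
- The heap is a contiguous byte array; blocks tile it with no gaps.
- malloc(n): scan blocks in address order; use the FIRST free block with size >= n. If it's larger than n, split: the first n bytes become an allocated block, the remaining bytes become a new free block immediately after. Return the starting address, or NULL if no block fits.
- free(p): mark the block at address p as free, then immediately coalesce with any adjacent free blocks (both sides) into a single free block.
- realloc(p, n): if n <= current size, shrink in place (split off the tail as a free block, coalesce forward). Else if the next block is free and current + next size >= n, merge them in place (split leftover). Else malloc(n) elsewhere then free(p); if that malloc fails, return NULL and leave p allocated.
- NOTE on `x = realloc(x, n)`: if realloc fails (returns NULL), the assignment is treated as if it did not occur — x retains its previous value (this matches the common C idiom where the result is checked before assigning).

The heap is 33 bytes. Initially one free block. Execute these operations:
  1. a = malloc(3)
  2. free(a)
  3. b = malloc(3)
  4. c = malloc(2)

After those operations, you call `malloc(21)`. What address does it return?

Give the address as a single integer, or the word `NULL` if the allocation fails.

Answer: 5

Derivation:
Op 1: a = malloc(3) -> a = 0; heap: [0-2 ALLOC][3-32 FREE]
Op 2: free(a) -> (freed a); heap: [0-32 FREE]
Op 3: b = malloc(3) -> b = 0; heap: [0-2 ALLOC][3-32 FREE]
Op 4: c = malloc(2) -> c = 3; heap: [0-2 ALLOC][3-4 ALLOC][5-32 FREE]
malloc(21): first-fit scan over [0-2 ALLOC][3-4 ALLOC][5-32 FREE] -> 5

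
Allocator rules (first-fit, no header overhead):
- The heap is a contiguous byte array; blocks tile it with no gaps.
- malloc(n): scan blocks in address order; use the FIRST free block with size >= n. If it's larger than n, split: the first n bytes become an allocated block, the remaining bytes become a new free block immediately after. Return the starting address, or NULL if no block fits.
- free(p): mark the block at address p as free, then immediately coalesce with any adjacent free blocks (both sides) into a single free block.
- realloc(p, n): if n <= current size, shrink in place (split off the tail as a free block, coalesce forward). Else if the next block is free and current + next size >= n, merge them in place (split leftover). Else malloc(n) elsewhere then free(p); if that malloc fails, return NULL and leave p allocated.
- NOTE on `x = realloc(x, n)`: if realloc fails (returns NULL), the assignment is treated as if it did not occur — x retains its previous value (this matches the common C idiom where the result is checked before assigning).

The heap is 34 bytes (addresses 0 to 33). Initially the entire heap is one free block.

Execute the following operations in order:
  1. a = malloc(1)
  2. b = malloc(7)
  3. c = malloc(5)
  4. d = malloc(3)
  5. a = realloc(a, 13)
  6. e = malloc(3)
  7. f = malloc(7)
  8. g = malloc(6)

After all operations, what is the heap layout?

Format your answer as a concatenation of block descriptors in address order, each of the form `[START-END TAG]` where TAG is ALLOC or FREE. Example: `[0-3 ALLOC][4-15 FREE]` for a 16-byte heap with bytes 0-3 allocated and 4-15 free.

Answer: [0-0 FREE][1-7 ALLOC][8-12 ALLOC][13-15 ALLOC][16-28 ALLOC][29-31 ALLOC][32-33 FREE]

Derivation:
Op 1: a = malloc(1) -> a = 0; heap: [0-0 ALLOC][1-33 FREE]
Op 2: b = malloc(7) -> b = 1; heap: [0-0 ALLOC][1-7 ALLOC][8-33 FREE]
Op 3: c = malloc(5) -> c = 8; heap: [0-0 ALLOC][1-7 ALLOC][8-12 ALLOC][13-33 FREE]
Op 4: d = malloc(3) -> d = 13; heap: [0-0 ALLOC][1-7 ALLOC][8-12 ALLOC][13-15 ALLOC][16-33 FREE]
Op 5: a = realloc(a, 13) -> a = 16; heap: [0-0 FREE][1-7 ALLOC][8-12 ALLOC][13-15 ALLOC][16-28 ALLOC][29-33 FREE]
Op 6: e = malloc(3) -> e = 29; heap: [0-0 FREE][1-7 ALLOC][8-12 ALLOC][13-15 ALLOC][16-28 ALLOC][29-31 ALLOC][32-33 FREE]
Op 7: f = malloc(7) -> f = NULL; heap: [0-0 FREE][1-7 ALLOC][8-12 ALLOC][13-15 ALLOC][16-28 ALLOC][29-31 ALLOC][32-33 FREE]
Op 8: g = malloc(6) -> g = NULL; heap: [0-0 FREE][1-7 ALLOC][8-12 ALLOC][13-15 ALLOC][16-28 ALLOC][29-31 ALLOC][32-33 FREE]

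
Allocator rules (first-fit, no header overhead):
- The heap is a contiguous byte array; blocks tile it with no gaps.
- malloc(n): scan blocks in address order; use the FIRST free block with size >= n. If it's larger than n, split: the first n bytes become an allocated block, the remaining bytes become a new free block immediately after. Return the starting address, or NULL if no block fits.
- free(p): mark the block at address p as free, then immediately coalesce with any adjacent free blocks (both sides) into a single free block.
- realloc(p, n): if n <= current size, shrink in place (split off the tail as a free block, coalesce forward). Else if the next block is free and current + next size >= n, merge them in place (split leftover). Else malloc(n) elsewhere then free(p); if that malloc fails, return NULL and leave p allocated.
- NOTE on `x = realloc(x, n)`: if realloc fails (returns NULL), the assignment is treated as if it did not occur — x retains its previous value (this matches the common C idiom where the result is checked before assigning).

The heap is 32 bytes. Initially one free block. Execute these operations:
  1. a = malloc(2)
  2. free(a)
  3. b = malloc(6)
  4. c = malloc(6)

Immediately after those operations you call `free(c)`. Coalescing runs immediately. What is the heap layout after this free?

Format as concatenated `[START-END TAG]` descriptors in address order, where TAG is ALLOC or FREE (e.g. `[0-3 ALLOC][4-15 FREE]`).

Op 1: a = malloc(2) -> a = 0; heap: [0-1 ALLOC][2-31 FREE]
Op 2: free(a) -> (freed a); heap: [0-31 FREE]
Op 3: b = malloc(6) -> b = 0; heap: [0-5 ALLOC][6-31 FREE]
Op 4: c = malloc(6) -> c = 6; heap: [0-5 ALLOC][6-11 ALLOC][12-31 FREE]
free(c): c = 6 -> block [6-11 ALLOC]; mark free, coalesce with adjacent free neighbors -> [0-5 ALLOC][6-31 FREE]

Answer: [0-5 ALLOC][6-31 FREE]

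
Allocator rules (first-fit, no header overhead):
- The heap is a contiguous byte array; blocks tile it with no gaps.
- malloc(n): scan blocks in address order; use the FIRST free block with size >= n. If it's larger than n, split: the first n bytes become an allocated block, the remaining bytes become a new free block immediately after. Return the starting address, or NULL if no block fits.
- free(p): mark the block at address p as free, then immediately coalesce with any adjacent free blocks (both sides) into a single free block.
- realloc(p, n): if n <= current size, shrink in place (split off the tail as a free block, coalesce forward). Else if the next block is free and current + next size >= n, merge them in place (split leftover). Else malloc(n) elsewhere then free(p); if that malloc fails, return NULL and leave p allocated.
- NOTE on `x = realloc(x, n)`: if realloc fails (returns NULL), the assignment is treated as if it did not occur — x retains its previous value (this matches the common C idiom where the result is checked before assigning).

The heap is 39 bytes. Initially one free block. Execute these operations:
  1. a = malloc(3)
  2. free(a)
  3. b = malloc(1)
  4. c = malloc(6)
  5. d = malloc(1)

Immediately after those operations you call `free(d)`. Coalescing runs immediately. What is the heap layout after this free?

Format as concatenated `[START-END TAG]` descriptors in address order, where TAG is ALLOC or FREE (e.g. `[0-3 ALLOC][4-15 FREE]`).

Op 1: a = malloc(3) -> a = 0; heap: [0-2 ALLOC][3-38 FREE]
Op 2: free(a) -> (freed a); heap: [0-38 FREE]
Op 3: b = malloc(1) -> b = 0; heap: [0-0 ALLOC][1-38 FREE]
Op 4: c = malloc(6) -> c = 1; heap: [0-0 ALLOC][1-6 ALLOC][7-38 FREE]
Op 5: d = malloc(1) -> d = 7; heap: [0-0 ALLOC][1-6 ALLOC][7-7 ALLOC][8-38 FREE]
free(d): d = 7 -> block [7-7 ALLOC]; mark free, coalesce with adjacent free neighbors -> [0-0 ALLOC][1-6 ALLOC][7-38 FREE]

Answer: [0-0 ALLOC][1-6 ALLOC][7-38 FREE]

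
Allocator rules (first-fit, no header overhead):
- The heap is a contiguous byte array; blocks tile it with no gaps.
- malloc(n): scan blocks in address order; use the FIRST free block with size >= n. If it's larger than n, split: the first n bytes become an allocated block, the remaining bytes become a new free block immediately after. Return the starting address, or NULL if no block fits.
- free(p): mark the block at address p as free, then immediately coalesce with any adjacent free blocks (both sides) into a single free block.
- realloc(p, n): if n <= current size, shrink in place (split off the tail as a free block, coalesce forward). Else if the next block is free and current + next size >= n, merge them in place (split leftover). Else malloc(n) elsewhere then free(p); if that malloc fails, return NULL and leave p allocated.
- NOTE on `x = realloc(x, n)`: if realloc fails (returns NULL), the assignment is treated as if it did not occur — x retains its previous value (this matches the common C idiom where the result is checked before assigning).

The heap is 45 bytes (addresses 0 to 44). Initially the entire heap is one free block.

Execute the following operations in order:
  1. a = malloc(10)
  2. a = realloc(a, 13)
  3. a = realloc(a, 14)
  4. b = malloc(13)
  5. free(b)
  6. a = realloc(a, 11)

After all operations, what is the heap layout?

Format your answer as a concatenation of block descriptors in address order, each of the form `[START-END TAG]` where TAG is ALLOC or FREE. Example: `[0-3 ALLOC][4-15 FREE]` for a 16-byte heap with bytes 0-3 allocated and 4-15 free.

Op 1: a = malloc(10) -> a = 0; heap: [0-9 ALLOC][10-44 FREE]
Op 2: a = realloc(a, 13) -> a = 0; heap: [0-12 ALLOC][13-44 FREE]
Op 3: a = realloc(a, 14) -> a = 0; heap: [0-13 ALLOC][14-44 FREE]
Op 4: b = malloc(13) -> b = 14; heap: [0-13 ALLOC][14-26 ALLOC][27-44 FREE]
Op 5: free(b) -> (freed b); heap: [0-13 ALLOC][14-44 FREE]
Op 6: a = realloc(a, 11) -> a = 0; heap: [0-10 ALLOC][11-44 FREE]

Answer: [0-10 ALLOC][11-44 FREE]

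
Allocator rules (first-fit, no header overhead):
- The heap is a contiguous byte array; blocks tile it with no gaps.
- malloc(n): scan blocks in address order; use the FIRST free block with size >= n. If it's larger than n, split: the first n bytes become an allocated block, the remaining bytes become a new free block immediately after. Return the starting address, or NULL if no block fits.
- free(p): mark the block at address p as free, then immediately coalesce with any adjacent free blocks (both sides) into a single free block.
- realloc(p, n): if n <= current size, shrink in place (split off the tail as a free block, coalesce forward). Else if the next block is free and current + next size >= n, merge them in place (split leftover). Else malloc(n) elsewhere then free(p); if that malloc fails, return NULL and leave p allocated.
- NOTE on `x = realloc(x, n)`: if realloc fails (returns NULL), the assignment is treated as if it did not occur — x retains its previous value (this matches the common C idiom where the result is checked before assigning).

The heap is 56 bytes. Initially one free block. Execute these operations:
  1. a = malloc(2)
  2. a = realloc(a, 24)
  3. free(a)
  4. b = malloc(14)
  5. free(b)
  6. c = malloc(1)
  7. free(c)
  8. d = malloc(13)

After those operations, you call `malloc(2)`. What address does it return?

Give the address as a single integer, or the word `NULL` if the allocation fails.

Op 1: a = malloc(2) -> a = 0; heap: [0-1 ALLOC][2-55 FREE]
Op 2: a = realloc(a, 24) -> a = 0; heap: [0-23 ALLOC][24-55 FREE]
Op 3: free(a) -> (freed a); heap: [0-55 FREE]
Op 4: b = malloc(14) -> b = 0; heap: [0-13 ALLOC][14-55 FREE]
Op 5: free(b) -> (freed b); heap: [0-55 FREE]
Op 6: c = malloc(1) -> c = 0; heap: [0-0 ALLOC][1-55 FREE]
Op 7: free(c) -> (freed c); heap: [0-55 FREE]
Op 8: d = malloc(13) -> d = 0; heap: [0-12 ALLOC][13-55 FREE]
malloc(2): first-fit scan over [0-12 ALLOC][13-55 FREE] -> 13

Answer: 13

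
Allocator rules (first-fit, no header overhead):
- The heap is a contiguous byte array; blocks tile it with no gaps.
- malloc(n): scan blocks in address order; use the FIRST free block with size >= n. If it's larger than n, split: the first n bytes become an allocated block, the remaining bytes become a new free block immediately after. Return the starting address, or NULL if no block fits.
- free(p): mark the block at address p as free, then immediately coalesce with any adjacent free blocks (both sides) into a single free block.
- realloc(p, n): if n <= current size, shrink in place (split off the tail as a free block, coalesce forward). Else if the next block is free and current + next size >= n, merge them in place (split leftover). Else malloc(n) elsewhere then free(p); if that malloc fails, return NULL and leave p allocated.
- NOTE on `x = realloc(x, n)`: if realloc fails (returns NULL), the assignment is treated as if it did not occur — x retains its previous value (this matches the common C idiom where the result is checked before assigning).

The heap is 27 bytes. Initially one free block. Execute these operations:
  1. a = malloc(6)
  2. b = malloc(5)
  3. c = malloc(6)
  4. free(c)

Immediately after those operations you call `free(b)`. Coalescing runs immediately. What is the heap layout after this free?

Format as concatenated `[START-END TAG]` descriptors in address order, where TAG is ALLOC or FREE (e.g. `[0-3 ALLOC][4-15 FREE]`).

Answer: [0-5 ALLOC][6-26 FREE]

Derivation:
Op 1: a = malloc(6) -> a = 0; heap: [0-5 ALLOC][6-26 FREE]
Op 2: b = malloc(5) -> b = 6; heap: [0-5 ALLOC][6-10 ALLOC][11-26 FREE]
Op 3: c = malloc(6) -> c = 11; heap: [0-5 ALLOC][6-10 ALLOC][11-16 ALLOC][17-26 FREE]
Op 4: free(c) -> (freed c); heap: [0-5 ALLOC][6-10 ALLOC][11-26 FREE]
free(b): b = 6 -> block [6-10 ALLOC]; mark free, coalesce with adjacent free neighbors -> [0-5 ALLOC][6-26 FREE]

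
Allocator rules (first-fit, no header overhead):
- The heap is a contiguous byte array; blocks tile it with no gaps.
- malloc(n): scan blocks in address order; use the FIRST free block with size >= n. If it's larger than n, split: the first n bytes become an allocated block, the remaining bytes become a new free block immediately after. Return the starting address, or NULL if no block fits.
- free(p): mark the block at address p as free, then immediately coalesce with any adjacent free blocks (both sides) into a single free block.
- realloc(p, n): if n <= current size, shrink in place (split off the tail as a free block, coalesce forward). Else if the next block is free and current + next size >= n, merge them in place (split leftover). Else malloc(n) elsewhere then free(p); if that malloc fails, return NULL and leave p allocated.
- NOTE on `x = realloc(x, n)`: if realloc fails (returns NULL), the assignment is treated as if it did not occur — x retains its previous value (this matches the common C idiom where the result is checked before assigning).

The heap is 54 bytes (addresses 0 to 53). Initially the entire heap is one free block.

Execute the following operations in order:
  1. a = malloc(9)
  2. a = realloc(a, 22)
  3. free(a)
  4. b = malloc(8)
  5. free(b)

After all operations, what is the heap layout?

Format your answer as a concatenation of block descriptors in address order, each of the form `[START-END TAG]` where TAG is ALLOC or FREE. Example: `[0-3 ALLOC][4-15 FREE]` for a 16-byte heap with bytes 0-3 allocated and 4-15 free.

Answer: [0-53 FREE]

Derivation:
Op 1: a = malloc(9) -> a = 0; heap: [0-8 ALLOC][9-53 FREE]
Op 2: a = realloc(a, 22) -> a = 0; heap: [0-21 ALLOC][22-53 FREE]
Op 3: free(a) -> (freed a); heap: [0-53 FREE]
Op 4: b = malloc(8) -> b = 0; heap: [0-7 ALLOC][8-53 FREE]
Op 5: free(b) -> (freed b); heap: [0-53 FREE]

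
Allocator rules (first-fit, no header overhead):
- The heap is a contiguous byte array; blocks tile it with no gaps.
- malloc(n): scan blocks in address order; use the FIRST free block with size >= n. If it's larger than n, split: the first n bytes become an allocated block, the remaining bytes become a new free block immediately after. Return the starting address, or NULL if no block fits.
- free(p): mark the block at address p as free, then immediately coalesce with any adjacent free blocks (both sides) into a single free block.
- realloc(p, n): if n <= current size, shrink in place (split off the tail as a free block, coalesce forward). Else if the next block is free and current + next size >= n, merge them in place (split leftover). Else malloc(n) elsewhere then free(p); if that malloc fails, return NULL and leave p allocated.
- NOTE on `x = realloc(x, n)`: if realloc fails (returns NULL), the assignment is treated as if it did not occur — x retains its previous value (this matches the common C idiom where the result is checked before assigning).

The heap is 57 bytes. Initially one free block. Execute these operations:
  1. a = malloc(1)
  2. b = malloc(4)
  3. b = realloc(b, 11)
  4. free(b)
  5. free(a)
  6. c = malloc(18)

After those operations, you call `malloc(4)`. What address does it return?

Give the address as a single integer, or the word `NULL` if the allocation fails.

Op 1: a = malloc(1) -> a = 0; heap: [0-0 ALLOC][1-56 FREE]
Op 2: b = malloc(4) -> b = 1; heap: [0-0 ALLOC][1-4 ALLOC][5-56 FREE]
Op 3: b = realloc(b, 11) -> b = 1; heap: [0-0 ALLOC][1-11 ALLOC][12-56 FREE]
Op 4: free(b) -> (freed b); heap: [0-0 ALLOC][1-56 FREE]
Op 5: free(a) -> (freed a); heap: [0-56 FREE]
Op 6: c = malloc(18) -> c = 0; heap: [0-17 ALLOC][18-56 FREE]
malloc(4): first-fit scan over [0-17 ALLOC][18-56 FREE] -> 18

Answer: 18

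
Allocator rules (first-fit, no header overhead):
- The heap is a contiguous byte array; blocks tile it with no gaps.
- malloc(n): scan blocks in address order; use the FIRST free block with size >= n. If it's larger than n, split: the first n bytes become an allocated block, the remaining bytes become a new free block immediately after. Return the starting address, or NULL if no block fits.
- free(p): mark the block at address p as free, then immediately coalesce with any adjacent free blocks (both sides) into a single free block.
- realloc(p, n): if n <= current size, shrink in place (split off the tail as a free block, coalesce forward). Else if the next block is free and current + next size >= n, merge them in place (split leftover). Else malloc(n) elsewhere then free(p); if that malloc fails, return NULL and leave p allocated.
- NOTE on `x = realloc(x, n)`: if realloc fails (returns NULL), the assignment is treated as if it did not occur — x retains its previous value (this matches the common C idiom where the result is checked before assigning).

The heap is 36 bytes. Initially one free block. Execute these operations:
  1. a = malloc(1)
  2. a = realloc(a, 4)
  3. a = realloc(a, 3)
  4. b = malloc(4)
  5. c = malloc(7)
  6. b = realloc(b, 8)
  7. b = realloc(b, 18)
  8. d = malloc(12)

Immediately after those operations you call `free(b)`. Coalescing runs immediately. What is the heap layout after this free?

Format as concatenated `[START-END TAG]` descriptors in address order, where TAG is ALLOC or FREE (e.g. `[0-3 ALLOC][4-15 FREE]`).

Answer: [0-2 ALLOC][3-6 FREE][7-13 ALLOC][14-35 FREE]

Derivation:
Op 1: a = malloc(1) -> a = 0; heap: [0-0 ALLOC][1-35 FREE]
Op 2: a = realloc(a, 4) -> a = 0; heap: [0-3 ALLOC][4-35 FREE]
Op 3: a = realloc(a, 3) -> a = 0; heap: [0-2 ALLOC][3-35 FREE]
Op 4: b = malloc(4) -> b = 3; heap: [0-2 ALLOC][3-6 ALLOC][7-35 FREE]
Op 5: c = malloc(7) -> c = 7; heap: [0-2 ALLOC][3-6 ALLOC][7-13 ALLOC][14-35 FREE]
Op 6: b = realloc(b, 8) -> b = 14; heap: [0-2 ALLOC][3-6 FREE][7-13 ALLOC][14-21 ALLOC][22-35 FREE]
Op 7: b = realloc(b, 18) -> b = 14; heap: [0-2 ALLOC][3-6 FREE][7-13 ALLOC][14-31 ALLOC][32-35 FREE]
Op 8: d = malloc(12) -> d = NULL; heap: [0-2 ALLOC][3-6 FREE][7-13 ALLOC][14-31 ALLOC][32-35 FREE]
free(b): b = 14 -> block [14-31 ALLOC]; mark free, coalesce with adjacent free neighbors -> [0-2 ALLOC][3-6 FREE][7-13 ALLOC][14-35 FREE]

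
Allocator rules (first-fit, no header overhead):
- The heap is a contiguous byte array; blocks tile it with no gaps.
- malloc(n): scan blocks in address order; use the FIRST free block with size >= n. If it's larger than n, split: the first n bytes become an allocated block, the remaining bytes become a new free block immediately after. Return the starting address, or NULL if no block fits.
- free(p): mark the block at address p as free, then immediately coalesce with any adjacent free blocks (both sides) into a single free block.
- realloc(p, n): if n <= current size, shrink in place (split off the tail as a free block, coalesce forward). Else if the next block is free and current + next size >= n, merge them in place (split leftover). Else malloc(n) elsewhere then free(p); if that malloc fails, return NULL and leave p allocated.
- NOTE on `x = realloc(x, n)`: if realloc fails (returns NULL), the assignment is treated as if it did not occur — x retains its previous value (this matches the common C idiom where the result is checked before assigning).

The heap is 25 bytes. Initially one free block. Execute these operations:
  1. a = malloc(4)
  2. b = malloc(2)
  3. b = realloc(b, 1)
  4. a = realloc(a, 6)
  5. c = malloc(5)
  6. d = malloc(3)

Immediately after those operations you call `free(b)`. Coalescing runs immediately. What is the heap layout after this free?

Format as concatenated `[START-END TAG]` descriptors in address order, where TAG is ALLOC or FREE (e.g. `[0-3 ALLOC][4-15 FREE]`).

Answer: [0-2 ALLOC][3-4 FREE][5-10 ALLOC][11-15 ALLOC][16-24 FREE]

Derivation:
Op 1: a = malloc(4) -> a = 0; heap: [0-3 ALLOC][4-24 FREE]
Op 2: b = malloc(2) -> b = 4; heap: [0-3 ALLOC][4-5 ALLOC][6-24 FREE]
Op 3: b = realloc(b, 1) -> b = 4; heap: [0-3 ALLOC][4-4 ALLOC][5-24 FREE]
Op 4: a = realloc(a, 6) -> a = 5; heap: [0-3 FREE][4-4 ALLOC][5-10 ALLOC][11-24 FREE]
Op 5: c = malloc(5) -> c = 11; heap: [0-3 FREE][4-4 ALLOC][5-10 ALLOC][11-15 ALLOC][16-24 FREE]
Op 6: d = malloc(3) -> d = 0; heap: [0-2 ALLOC][3-3 FREE][4-4 ALLOC][5-10 ALLOC][11-15 ALLOC][16-24 FREE]
free(b): b = 4 -> block [4-4 ALLOC]; mark free, coalesce with adjacent free neighbors -> [0-2 ALLOC][3-4 FREE][5-10 ALLOC][11-15 ALLOC][16-24 FREE]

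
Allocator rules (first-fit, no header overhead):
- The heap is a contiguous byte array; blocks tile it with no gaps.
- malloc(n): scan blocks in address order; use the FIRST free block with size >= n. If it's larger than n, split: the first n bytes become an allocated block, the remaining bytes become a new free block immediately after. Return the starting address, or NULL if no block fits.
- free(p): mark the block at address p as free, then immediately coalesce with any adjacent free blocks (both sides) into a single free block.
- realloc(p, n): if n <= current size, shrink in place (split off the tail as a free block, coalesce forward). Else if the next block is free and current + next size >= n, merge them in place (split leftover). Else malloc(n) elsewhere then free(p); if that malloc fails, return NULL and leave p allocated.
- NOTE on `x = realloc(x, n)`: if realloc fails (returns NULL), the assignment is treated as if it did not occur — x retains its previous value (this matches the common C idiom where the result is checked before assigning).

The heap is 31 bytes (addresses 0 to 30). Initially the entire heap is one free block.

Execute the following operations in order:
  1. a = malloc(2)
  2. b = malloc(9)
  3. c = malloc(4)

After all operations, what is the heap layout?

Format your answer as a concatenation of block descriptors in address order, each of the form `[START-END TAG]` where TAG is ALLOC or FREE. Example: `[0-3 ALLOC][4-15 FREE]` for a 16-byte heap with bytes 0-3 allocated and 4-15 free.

Op 1: a = malloc(2) -> a = 0; heap: [0-1 ALLOC][2-30 FREE]
Op 2: b = malloc(9) -> b = 2; heap: [0-1 ALLOC][2-10 ALLOC][11-30 FREE]
Op 3: c = malloc(4) -> c = 11; heap: [0-1 ALLOC][2-10 ALLOC][11-14 ALLOC][15-30 FREE]

Answer: [0-1 ALLOC][2-10 ALLOC][11-14 ALLOC][15-30 FREE]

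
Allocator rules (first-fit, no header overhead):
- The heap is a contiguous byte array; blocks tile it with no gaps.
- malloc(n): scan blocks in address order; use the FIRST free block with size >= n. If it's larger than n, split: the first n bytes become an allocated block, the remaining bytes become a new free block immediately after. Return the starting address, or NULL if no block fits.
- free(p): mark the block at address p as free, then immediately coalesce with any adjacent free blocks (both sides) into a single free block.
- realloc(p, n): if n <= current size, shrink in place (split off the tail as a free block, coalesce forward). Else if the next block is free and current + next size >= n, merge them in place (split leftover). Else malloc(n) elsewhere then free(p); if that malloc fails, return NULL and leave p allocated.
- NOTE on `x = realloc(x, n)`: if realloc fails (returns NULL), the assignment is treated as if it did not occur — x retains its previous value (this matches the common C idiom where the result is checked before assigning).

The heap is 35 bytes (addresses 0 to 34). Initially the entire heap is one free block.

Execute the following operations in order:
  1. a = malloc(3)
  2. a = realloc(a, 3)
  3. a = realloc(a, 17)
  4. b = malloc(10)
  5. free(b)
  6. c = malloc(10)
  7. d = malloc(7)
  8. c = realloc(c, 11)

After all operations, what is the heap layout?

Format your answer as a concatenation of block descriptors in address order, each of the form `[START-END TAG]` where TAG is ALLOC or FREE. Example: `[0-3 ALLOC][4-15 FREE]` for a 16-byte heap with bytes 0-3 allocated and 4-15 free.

Answer: [0-16 ALLOC][17-26 ALLOC][27-33 ALLOC][34-34 FREE]

Derivation:
Op 1: a = malloc(3) -> a = 0; heap: [0-2 ALLOC][3-34 FREE]
Op 2: a = realloc(a, 3) -> a = 0; heap: [0-2 ALLOC][3-34 FREE]
Op 3: a = realloc(a, 17) -> a = 0; heap: [0-16 ALLOC][17-34 FREE]
Op 4: b = malloc(10) -> b = 17; heap: [0-16 ALLOC][17-26 ALLOC][27-34 FREE]
Op 5: free(b) -> (freed b); heap: [0-16 ALLOC][17-34 FREE]
Op 6: c = malloc(10) -> c = 17; heap: [0-16 ALLOC][17-26 ALLOC][27-34 FREE]
Op 7: d = malloc(7) -> d = 27; heap: [0-16 ALLOC][17-26 ALLOC][27-33 ALLOC][34-34 FREE]
Op 8: c = realloc(c, 11) -> NULL (c unchanged); heap: [0-16 ALLOC][17-26 ALLOC][27-33 ALLOC][34-34 FREE]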